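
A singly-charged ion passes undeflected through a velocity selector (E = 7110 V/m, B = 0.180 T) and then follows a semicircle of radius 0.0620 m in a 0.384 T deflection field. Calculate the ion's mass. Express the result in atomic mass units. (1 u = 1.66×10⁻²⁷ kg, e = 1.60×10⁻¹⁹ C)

v = E/B₁ = 3.95×10^4 m/s.
From r = mv/(qB₂), m = qB₂r/v = (1×1.60×10^-19)(0.384)(0.0620) / (3.95×10^4) = 9.64×10^-26 kg.
In atomic mass units: m = 9.64×10^-26 / 1.66×10^-27 = 58.1 u.

m ≈ 58.1 u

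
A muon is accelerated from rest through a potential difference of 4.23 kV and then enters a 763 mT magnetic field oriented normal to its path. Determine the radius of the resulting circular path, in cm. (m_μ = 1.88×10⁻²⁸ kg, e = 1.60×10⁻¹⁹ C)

r ≈ 0.413 cm

The kinetic energy gained is K = qV = (1×1.60×10^-19)(4230) = 6.77×10^-16 J.
v = √(2K/m) = 2.68×10^6 m/s.
r = mv/(qB) = (1.88×10^-28)(2.68×10^6) / [(1×1.60×10^-19)(0.763)] = 4.13×10^-3 m.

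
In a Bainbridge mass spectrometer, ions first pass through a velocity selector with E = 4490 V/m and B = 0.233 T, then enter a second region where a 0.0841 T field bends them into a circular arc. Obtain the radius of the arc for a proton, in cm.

r ≈ 0.239 cm

The selector passes v = E/B = 4490/0.233 = 1.93×10^4 m/s.
In the deflection region, r = mv/(qB₂) = (1.67×10^-27)(1.93×10^4) / [(1×1.60×10^-19)(0.0841)] = 2.39×10^-3 m.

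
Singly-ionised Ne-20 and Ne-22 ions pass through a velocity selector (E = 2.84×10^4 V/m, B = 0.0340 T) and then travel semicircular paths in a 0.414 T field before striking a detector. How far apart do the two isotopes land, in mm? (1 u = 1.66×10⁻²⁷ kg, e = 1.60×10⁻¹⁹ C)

Both emerge at v = E/B₁ = 8.35×10^5 m/s.
r = mv/(qB₂), so r₁ = 0.4187 m and r₂ = 0.4605 m, giving Δr = 0.0419 m.
After a semicircle each ion lands a diameter 2r from the entry slit, so the separation is 2Δr = 0.0837 m.

Δd ≈ 83.7 mm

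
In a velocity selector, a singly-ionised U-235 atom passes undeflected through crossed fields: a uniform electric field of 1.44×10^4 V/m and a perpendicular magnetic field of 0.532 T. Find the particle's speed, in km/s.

v ≈ 27.1 km/s

For zero net force, qE = qvB, so v = E/B.
v = (1.44×10^4) / (0.532) = 2.71×10^4 m/s.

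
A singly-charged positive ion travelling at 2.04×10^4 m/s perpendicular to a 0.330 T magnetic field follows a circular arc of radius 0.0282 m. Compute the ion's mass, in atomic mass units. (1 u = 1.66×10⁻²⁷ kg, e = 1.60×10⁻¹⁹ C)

m ≈ 44.0 u

qvB = mv²/r ⇒ m = qBr/v.
m = (1×1.60×10^-19)(0.330)(0.0282) / (2.04×10^4) = 7.30×10^-26 kg = 44.0 u.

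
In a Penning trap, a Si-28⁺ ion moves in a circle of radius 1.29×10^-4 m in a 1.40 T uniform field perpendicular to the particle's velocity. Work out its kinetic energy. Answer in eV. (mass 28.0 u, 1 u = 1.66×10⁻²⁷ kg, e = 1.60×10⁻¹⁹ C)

K ≈ 0.0561 eV

v = qBr/m = (1×1.60×10^-19)(1.40)(1.29×10^-4) / (4.65×10^-26) = 622 m/s.
K = ½mv² = 0.5·(4.65×10^-26)·(622)² = 8.98×10^-21 J = 0.0561 eV.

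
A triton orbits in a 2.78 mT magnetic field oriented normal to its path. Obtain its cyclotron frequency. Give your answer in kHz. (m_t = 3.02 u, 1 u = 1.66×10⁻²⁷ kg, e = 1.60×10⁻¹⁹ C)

f = qB/(2πm) = (1×1.60×10^-19)(2.78×10^-3) / [2π(5.01×10^-27)] = 1.41×10^4 Hz.

f ≈ 14.1 kHz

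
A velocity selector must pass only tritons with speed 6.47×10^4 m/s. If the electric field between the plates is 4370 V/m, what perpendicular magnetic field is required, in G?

qE = qvB ⇒ B = E/v = (4370) / (6.47×10^4) = 0.0675 T.

B ≈ 675 G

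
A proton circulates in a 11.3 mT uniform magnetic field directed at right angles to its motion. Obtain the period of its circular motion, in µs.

T ≈ 5.80 µs

The cyclotron period is independent of speed: T = 2πm/(qB).
T = 2π(1.67×10^-27) / [(1×1.60×10^-19)(0.0113)] = 5.80×10^-6 s.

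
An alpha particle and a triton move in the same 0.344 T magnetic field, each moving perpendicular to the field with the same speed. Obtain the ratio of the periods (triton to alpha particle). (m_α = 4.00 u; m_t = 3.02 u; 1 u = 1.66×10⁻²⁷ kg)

T = 2πm/(qB) is independent of speed, so T₂/T₁ = (m₂/q₂)/(m₁/q₁).
T_{triton}/T_{alpha particle} = (5.01×10^-27/1e) / (6.64×10^-27/2e) = 1.51.

ratio ≈ 1.51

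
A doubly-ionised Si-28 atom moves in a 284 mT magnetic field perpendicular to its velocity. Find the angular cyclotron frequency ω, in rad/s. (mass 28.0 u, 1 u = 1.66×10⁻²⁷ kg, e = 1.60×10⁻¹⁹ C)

ω ≈ 1.96×10^6 rad/s

ω = qB/m = (2×1.60×10^-19)(0.284) / (4.65×10^-26) = 1.96×10^6 rad/s.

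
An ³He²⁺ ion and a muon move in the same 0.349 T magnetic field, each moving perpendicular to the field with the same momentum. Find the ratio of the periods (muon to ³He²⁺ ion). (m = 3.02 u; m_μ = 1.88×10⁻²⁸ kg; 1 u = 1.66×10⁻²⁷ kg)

ratio ≈ 0.0750

T = 2πm/(qB) is independent of speed, so T₂/T₁ = (m₂/q₂)/(m₁/q₁).
T_{muon}/T_{³He²⁺ ion} = (1.88×10^-28/1e) / (5.01×10^-27/2e) = 0.0750.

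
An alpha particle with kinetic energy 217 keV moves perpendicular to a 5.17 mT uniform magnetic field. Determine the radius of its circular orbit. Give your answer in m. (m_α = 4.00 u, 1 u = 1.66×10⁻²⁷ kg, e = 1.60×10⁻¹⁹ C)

r ≈ 13.0 m

Convert the energy: K = 217 keV = 3.47×10^-14 J.
v = √(2K/m) = √(2·3.47×10^-14/6.64×10^-27) = 3.23×10^6 m/s.
r = mv/(qB) = (6.64×10^-27)(3.23×10^6) / [(2×1.60×10^-19)(5.17×10^-3)] = 13.0 m.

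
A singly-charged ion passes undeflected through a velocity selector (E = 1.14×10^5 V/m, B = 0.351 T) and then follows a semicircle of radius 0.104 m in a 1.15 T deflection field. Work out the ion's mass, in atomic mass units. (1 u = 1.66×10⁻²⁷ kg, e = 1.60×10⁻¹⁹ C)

m ≈ 35.5 u

v = E/B₁ = 3.25×10^5 m/s.
From r = mv/(qB₂), m = qB₂r/v = (1×1.60×10^-19)(1.15)(0.104) / (3.25×10^5) = 5.89×10^-26 kg.
In atomic mass units: m = 5.89×10^-26 / 1.66×10^-27 = 35.5 u.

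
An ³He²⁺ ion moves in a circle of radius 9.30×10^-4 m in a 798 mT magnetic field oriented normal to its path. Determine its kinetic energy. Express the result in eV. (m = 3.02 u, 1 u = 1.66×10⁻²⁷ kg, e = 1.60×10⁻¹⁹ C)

v = qBr/m = (2×1.60×10^-19)(0.798)(9.30×10^-4) / (5.01×10^-27) = 4.74×10^4 m/s.
K = ½mv² = 0.5·(5.01×10^-27)·(4.74×10^4)² = 5.63×10^-18 J = 35.2 eV.

K ≈ 35.2 eV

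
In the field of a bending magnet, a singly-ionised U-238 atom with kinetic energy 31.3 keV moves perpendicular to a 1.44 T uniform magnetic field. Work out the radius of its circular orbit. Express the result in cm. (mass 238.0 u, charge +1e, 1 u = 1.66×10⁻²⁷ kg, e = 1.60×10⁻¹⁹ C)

Convert the energy: K = 31.3 keV = 5.01×10^-15 J.
v = √(2K/m) = √(2·5.01×10^-15/3.95×10^-25) = 1.59×10^5 m/s.
r = mv/(qB) = (3.95×10^-25)(1.59×10^5) / [(1×1.60×10^-19)(1.44)] = 0.273 m.

r ≈ 27.3 cm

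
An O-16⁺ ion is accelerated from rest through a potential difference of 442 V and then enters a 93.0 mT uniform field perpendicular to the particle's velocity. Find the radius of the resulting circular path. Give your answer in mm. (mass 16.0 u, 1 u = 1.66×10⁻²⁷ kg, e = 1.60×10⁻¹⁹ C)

The kinetic energy gained is K = qV = (1×1.60×10^-19)(442) = 7.07×10^-17 J.
v = √(2K/m) = 7.30×10^4 m/s.
r = mv/(qB) = (2.66×10^-26)(7.30×10^4) / [(1×1.60×10^-19)(0.0930)] = 0.130 m.

r ≈ 130 mm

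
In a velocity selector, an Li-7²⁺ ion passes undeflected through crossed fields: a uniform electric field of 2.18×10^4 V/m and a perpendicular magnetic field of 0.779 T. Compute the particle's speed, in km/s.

v ≈ 28.0 km/s

For zero net force, qE = qvB, so v = E/B.
v = (2.18×10^4) / (0.779) = 2.80×10^4 m/s.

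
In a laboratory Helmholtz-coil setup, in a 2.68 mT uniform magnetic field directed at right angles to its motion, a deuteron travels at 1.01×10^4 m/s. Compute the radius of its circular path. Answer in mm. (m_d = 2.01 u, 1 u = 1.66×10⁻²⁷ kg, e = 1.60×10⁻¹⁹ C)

r ≈ 78.6 mm

The magnetic force provides the centripetal force: qvB = mv²/r, so r = mv/(qB).
r = (3.34×10^-27 kg)(1.01×10^4 m/s) / [(1×1.60×10^-19 C)(2.68×10^-3 T)] = 0.0786 m.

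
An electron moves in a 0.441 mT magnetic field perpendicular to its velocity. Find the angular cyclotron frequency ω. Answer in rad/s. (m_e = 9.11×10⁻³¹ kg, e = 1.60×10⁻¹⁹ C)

ω ≈ 7.75×10^7 rad/s

ω = qB/m = (1×1.60×10^-19)(4.41×10^-4) / (9.11×10^-31) = 7.75×10^7 rad/s.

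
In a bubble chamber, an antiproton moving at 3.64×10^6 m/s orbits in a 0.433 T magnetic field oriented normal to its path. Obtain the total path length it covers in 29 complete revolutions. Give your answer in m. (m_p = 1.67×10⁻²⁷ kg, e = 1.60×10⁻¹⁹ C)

L ≈ 16.0 m

r = mv/(qB) = 0.0877 m, so one revolution covers 2πr = 0.551 m.
In 29 revolutions: L = 29·2πr = 16.0 m.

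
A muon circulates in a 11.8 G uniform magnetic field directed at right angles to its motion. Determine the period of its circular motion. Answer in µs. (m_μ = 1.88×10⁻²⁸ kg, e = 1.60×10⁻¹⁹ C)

T ≈ 6.26 µs

The cyclotron period is independent of speed: T = 2πm/(qB).
T = 2π(1.88×10^-28) / [(1×1.60×10^-19)(1.18×10^-3)] = 6.26×10^-6 s.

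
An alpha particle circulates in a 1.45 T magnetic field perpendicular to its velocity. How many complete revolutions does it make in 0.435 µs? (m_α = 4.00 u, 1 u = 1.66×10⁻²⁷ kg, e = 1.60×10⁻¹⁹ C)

N = 4

T = 2πm/(qB) = 2π(6.64×10^-27) / [(2×1.60×10^-19)(1.45)] = 8.9915×10^-8 s.
N = t/T = 4.35×10^-7 / 8.9915×10^-8 ≈ 4.84, so 4 complete revolutions.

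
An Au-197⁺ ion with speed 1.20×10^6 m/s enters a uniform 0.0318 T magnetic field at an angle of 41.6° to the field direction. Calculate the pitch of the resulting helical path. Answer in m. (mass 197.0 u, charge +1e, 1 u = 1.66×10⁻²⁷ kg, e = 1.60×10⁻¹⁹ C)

The velocity component along B is v∥ = v cos41.6° = 8.97×10^5 m/s.
The cyclotron period T = 2πm/(qB) = 4.04×10^-4 s is set by m, q, B alone.
Pitch = v∥·T = (8.97×10^5)(4.04×10^-4) = 362 m.

pitch ≈ 362 m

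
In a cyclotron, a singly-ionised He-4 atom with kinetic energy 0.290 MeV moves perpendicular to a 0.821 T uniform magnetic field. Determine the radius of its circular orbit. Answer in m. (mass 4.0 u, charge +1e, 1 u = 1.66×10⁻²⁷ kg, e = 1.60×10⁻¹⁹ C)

Convert the energy: K = 0.290 MeV = 4.64×10^-14 J.
v = √(2K/m) = √(2·4.64×10^-14/6.64×10^-27) = 3.74×10^6 m/s.
r = mv/(qB) = (6.64×10^-27)(3.74×10^6) / [(1×1.60×10^-19)(0.821)] = 0.189 m.

r ≈ 0.189 m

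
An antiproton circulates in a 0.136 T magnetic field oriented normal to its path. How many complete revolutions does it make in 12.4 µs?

N = 25

T = 2πm/(qB) = 2π(1.67×10^-27) / [(1×1.60×10^-19)(0.136)] = 4.8221×10^-7 s.
N = t/T = 1.24×10^-5 / 4.8221×10^-7 ≈ 25.71, so 25 complete revolutions.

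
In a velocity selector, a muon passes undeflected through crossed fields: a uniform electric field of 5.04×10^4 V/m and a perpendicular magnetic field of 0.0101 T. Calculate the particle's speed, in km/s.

v ≈ 4990 km/s

For zero net force, qE = qvB, so v = E/B.
v = (5.04×10^4) / (0.0101) = 4.99×10^6 m/s.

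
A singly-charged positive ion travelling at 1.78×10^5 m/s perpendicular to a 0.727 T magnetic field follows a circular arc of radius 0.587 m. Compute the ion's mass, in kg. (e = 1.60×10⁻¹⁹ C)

m ≈ 3.84×10^-25 kg

qvB = mv²/r ⇒ m = qBr/v.
m = (1×1.60×10^-19)(0.727)(0.587) / (1.78×10^5) = 3.84×10^-25 kg.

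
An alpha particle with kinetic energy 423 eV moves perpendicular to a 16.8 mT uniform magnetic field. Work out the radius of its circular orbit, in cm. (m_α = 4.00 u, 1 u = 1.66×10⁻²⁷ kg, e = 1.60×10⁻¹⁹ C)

Convert the energy: K = 423 eV = 6.77×10^-17 J.
v = √(2K/m) = √(2·6.77×10^-17/6.64×10^-27) = 1.43×10^5 m/s.
r = mv/(qB) = (6.64×10^-27)(1.43×10^5) / [(2×1.60×10^-19)(0.0168)] = 0.176 m.

r ≈ 17.6 cm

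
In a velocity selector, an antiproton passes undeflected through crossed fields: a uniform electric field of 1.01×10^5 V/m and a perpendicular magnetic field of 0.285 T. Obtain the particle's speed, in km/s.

For zero net force, qE = qvB, so v = E/B.
v = (1.01×10^5) / (0.285) = 3.54×10^5 m/s.

v ≈ 354 km/s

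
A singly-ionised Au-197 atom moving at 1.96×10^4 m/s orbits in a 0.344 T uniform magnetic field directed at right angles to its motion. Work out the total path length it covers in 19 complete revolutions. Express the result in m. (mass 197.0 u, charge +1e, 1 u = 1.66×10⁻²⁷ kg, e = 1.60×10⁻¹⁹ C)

L ≈ 13.9 m

r = mv/(qB) = 0.116 m, so one revolution covers 2πr = 0.732 m.
In 19 revolutions: L = 19·2πr = 13.9 m.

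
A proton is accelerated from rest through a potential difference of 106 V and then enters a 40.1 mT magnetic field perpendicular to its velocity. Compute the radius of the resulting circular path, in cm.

The kinetic energy gained is K = qV = (1×1.60×10^-19)(106) = 1.70×10^-17 J.
v = √(2K/m) = 1.43×10^5 m/s.
r = mv/(qB) = (1.67×10^-27)(1.43×10^5) / [(1×1.60×10^-19)(0.0401)] = 0.0371 m.

r ≈ 3.71 cm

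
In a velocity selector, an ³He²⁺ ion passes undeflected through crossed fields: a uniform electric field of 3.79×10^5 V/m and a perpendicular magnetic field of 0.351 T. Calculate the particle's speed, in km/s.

v ≈ 1080 km/s

For zero net force, qE = qvB, so v = E/B.
v = (3.79×10^5) / (0.351) = 1.08×10^6 m/s.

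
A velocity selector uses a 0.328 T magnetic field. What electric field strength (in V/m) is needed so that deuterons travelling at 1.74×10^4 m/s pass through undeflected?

qE = qvB ⇒ E = vB = (1.74×10^4)(0.328) = 5710 V/m.

E ≈ 5710 V/m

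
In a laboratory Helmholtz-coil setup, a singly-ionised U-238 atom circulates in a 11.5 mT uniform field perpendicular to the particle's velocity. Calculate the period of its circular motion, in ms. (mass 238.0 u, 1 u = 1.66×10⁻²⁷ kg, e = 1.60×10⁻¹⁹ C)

T ≈ 1.35 ms

The cyclotron period is independent of speed: T = 2πm/(qB).
T = 2π(3.95×10^-25) / [(1×1.60×10^-19)(0.0115)] = 1.35×10^-3 s.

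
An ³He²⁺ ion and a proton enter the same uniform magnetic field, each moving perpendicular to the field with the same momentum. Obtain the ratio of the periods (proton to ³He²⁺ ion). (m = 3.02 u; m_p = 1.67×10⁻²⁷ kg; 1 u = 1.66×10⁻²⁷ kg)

ratio ≈ 0.666

T = 2πm/(qB) is independent of speed, so T₂/T₁ = (m₂/q₂)/(m₁/q₁).
T_{proton}/T_{³He²⁺ ion} = (1.67×10^-27/1e) / (5.01×10^-27/2e) = 0.666.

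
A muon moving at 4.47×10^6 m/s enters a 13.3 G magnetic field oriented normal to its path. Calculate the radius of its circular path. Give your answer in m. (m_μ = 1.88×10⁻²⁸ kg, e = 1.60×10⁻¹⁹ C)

The magnetic force provides the centripetal force: qvB = mv²/r, so r = mv/(qB).
r = (1.88×10^-28 kg)(4.47×10^6 m/s) / [(1×1.60×10^-19 C)(1.33×10^-3 T)] = 3.95 m.

r ≈ 3.95 m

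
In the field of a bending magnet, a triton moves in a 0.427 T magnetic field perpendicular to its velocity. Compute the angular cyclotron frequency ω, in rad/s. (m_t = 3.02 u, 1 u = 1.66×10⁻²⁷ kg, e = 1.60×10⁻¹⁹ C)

ω ≈ 1.36×10^7 rad/s

ω = qB/m = (1×1.60×10^-19)(0.427) / (5.01×10^-27) = 1.36×10^7 rad/s.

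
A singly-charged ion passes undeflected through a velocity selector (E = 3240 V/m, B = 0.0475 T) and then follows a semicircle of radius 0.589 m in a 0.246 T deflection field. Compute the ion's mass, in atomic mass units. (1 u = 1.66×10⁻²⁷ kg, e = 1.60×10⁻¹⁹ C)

v = E/B₁ = 6.82×10^4 m/s.
From r = mv/(qB₂), m = qB₂r/v = (1×1.60×10^-19)(0.246)(0.589) / (6.82×10^4) = 3.40×10^-25 kg.
In atomic mass units: m = 3.40×10^-25 / 1.66×10^-27 = 205 u.

m ≈ 205 u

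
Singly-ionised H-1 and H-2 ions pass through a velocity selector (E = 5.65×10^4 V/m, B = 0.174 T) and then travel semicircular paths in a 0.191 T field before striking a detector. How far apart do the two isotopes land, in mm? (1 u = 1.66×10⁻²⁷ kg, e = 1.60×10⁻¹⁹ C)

Δd ≈ 35.3 mm

Both emerge at v = E/B₁ = 3.25×10^5 m/s.
r = mv/(qB₂), so r₁ = 0.0176 m and r₂ = 0.0353 m, giving Δr = 0.0176 m.
After a semicircle each ion lands a diameter 2r from the entry slit, so the separation is 2Δr = 0.0353 m.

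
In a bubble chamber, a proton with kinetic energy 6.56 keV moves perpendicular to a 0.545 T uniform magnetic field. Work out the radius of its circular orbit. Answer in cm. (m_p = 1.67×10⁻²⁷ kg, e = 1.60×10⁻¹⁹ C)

Convert the energy: K = 6.56 keV = 1.05×10^-15 J.
v = √(2K/m) = √(2·1.05×10^-15/1.67×10^-27) = 1.12×10^6 m/s.
r = mv/(qB) = (1.67×10^-27)(1.12×10^6) / [(1×1.60×10^-19)(0.545)] = 0.0215 m.

r ≈ 2.15 cm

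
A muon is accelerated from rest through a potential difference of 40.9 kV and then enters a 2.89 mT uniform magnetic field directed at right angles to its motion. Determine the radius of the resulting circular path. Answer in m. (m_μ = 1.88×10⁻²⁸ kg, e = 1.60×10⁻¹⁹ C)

r ≈ 3.39 m

The kinetic energy gained is K = qV = (1×1.60×10^-19)(4.09×10^4) = 6.54×10^-15 J.
v = √(2K/m) = 8.34×10^6 m/s.
r = mv/(qB) = (1.88×10^-28)(8.34×10^6) / [(1×1.60×10^-19)(2.89×10^-3)] = 3.39 m.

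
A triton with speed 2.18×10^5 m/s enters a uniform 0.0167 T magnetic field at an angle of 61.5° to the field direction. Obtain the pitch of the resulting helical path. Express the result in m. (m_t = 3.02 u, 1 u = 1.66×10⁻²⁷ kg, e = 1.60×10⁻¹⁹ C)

pitch ≈ 1.23 m

The velocity component along B is v∥ = v cos61.5° = 1.04×10^5 m/s.
The cyclotron period T = 2πm/(qB) = 1.18×10^-5 s is set by m, q, B alone.
Pitch = v∥·T = (1.04×10^5)(1.18×10^-5) = 1.23 m.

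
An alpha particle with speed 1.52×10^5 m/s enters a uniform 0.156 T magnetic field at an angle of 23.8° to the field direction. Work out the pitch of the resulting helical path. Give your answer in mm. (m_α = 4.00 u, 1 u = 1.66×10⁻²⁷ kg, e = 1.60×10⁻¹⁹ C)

pitch ≈ 116 mm

The velocity component along B is v∥ = v cos23.8° = 1.39×10^5 m/s.
The cyclotron period T = 2πm/(qB) = 8.36×10^-7 s is set by m, q, B alone.
Pitch = v∥·T = (1.39×10^5)(8.36×10^-7) = 0.116 m.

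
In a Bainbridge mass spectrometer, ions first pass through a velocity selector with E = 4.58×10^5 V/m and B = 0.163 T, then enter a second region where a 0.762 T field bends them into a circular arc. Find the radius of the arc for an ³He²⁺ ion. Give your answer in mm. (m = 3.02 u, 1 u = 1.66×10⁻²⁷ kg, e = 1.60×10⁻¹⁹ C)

r ≈ 57.8 mm

The selector passes v = E/B = 4.58×10^5/0.163 = 2.81×10^6 m/s.
In the deflection region, r = mv/(qB₂) = (5.01×10^-27)(2.81×10^6) / [(2×1.60×10^-19)(0.762)] = 0.0578 m.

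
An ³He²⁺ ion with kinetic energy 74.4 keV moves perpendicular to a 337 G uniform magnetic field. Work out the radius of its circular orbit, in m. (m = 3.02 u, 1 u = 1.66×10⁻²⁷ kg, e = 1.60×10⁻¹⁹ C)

r ≈ 1.01 m

Convert the energy: K = 74.4 keV = 1.19×10^-14 J.
v = √(2K/m) = √(2·1.19×10^-14/5.01×10^-27) = 2.18×10^6 m/s.
r = mv/(qB) = (5.01×10^-27)(2.18×10^6) / [(2×1.60×10^-19)(0.0337)] = 1.01 m.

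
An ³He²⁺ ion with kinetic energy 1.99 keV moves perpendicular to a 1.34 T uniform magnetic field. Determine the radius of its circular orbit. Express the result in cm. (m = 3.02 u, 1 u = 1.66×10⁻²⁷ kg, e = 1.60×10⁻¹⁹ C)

Convert the energy: K = 1.99 keV = 3.18×10^-16 J.
v = √(2K/m) = √(2·3.18×10^-16/5.01×10^-27) = 3.56×10^5 m/s.
r = mv/(qB) = (5.01×10^-27)(3.56×10^5) / [(2×1.60×10^-19)(1.34)] = 4.17×10^-3 m.

r ≈ 0.417 cm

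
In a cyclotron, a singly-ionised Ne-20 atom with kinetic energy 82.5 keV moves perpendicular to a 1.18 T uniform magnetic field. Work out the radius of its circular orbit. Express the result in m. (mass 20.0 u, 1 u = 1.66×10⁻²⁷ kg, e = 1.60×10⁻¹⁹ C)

Convert the energy: K = 82.5 keV = 1.32×10^-14 J.
v = √(2K/m) = √(2·1.32×10^-14/3.32×10^-26) = 8.92×10^5 m/s.
r = mv/(qB) = (3.32×10^-26)(8.92×10^5) / [(1×1.60×10^-19)(1.18)] = 0.157 m.

r ≈ 0.157 m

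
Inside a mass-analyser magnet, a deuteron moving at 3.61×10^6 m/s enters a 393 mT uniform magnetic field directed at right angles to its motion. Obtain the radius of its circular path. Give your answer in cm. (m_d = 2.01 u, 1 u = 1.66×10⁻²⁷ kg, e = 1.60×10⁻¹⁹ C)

The magnetic force provides the centripetal force: qvB = mv²/r, so r = mv/(qB).
r = (3.34×10^-27 kg)(3.61×10^6 m/s) / [(1×1.60×10^-19 C)(0.393 T)] = 0.192 m.

r ≈ 19.2 cm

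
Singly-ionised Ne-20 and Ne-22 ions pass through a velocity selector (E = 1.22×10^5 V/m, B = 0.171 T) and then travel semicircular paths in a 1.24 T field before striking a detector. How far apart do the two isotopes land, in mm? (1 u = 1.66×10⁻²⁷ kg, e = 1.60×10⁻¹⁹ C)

Δd ≈ 23.9 mm

Both emerge at v = E/B₁ = 7.13×10^5 m/s.
r = mv/(qB₂), so r₁ = 0.1194 m and r₂ = 0.1313 m, giving Δr = 0.0119 m.
After a semicircle each ion lands a diameter 2r from the entry slit, so the separation is 2Δr = 0.0239 m.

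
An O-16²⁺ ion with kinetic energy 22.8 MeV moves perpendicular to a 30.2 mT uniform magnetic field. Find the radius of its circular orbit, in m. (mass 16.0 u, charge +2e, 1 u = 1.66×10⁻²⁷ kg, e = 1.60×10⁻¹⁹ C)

Convert the energy: K = 22.8 MeV = 3.65×10^-12 J.
v = √(2K/m) = √(2·3.65×10^-12/2.66×10^-26) = 1.66×10^7 m/s.
r = mv/(qB) = (2.66×10^-26)(1.66×10^7) / [(2×1.60×10^-19)(0.0302)] = 45.6 m.

r ≈ 45.6 m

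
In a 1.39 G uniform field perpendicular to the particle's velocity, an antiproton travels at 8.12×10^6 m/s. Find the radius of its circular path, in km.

The magnetic force provides the centripetal force: qvB = mv²/r, so r = mv/(qB).
r = (1.67×10^-27 kg)(8.12×10^6 m/s) / [(1×1.60×10^-19 C)(1.39×10^-4 T)] = 610 m.

r ≈ 0.610 km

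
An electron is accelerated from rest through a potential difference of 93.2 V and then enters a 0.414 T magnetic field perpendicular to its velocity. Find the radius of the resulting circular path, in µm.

r ≈ 78.7 µm

The kinetic energy gained is K = qV = (1×1.60×10^-19)(93.2) = 1.49×10^-17 J.
v = √(2K/m) = 5.72×10^6 m/s.
r = mv/(qB) = (9.11×10^-31)(5.72×10^6) / [(1×1.60×10^-19)(0.414)] = 7.87×10^-5 m.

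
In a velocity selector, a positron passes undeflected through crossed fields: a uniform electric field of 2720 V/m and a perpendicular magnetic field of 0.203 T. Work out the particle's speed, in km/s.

v ≈ 13.4 km/s

For zero net force, qE = qvB, so v = E/B.
v = (2720) / (0.203) = 1.34×10^4 m/s.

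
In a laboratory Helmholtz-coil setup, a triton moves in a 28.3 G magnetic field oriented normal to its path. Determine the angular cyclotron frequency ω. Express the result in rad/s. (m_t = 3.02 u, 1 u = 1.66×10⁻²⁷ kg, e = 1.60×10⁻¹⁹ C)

ω ≈ 9.03×10^4 rad/s

ω = qB/m = (1×1.60×10^-19)(2.83×10^-3) / (5.01×10^-27) = 9.03×10^4 rad/s.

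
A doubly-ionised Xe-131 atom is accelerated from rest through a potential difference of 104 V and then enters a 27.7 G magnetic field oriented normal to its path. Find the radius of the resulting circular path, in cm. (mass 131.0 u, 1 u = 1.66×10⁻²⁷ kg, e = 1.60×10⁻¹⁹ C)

The kinetic energy gained is K = qV = (2×1.60×10^-19)(104) = 3.33×10^-17 J.
v = √(2K/m) = 1.75×10^4 m/s.
r = mv/(qB) = (2.17×10^-25)(1.75×10^4) / [(2×1.60×10^-19)(2.77×10^-3)] = 4.29 m.

r ≈ 429 cm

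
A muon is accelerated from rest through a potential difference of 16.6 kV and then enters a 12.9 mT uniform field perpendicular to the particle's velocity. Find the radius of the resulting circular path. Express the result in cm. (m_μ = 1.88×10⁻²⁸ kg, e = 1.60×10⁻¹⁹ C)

r ≈ 48.4 cm

The kinetic energy gained is K = qV = (1×1.60×10^-19)(1.66×10^4) = 2.66×10^-15 J.
v = √(2K/m) = 5.32×10^6 m/s.
r = mv/(qB) = (1.88×10^-28)(5.32×10^6) / [(1×1.60×10^-19)(0.0129)] = 0.484 m.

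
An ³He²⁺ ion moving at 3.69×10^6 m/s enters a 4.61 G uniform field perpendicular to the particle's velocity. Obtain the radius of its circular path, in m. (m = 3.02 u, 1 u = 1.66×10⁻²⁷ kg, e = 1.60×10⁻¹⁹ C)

The magnetic force provides the centripetal force: qvB = mv²/r, so r = mv/(qB).
r = (5.01×10^-27 kg)(3.69×10^6 m/s) / [(2×1.60×10^-19 C)(4.61×10^-4 T)] = 125 m.

r ≈ 125 m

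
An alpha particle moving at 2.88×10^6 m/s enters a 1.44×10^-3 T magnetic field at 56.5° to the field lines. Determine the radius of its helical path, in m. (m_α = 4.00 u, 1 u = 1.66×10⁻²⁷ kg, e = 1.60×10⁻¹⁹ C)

r ≈ 34.6 m

Only the perpendicular component v⊥ = v sin56.5° = 2.40×10^6 m/s is bent by the field.
r = m v⊥ /(qB) = (6.64×10^-27)(2.40×10^6) / [(2×1.60×10^-19)(1.44×10^-3)] = 34.6 m.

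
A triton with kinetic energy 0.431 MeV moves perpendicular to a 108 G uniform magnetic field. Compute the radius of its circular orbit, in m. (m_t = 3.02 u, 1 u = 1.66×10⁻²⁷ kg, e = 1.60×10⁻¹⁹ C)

r ≈ 15.2 m

Convert the energy: K = 0.431 MeV = 6.90×10^-14 J.
v = √(2K/m) = √(2·6.90×10^-14/5.01×10^-27) = 5.25×10^6 m/s.
r = mv/(qB) = (5.01×10^-27)(5.25×10^6) / [(1×1.60×10^-19)(0.0108)] = 15.2 m.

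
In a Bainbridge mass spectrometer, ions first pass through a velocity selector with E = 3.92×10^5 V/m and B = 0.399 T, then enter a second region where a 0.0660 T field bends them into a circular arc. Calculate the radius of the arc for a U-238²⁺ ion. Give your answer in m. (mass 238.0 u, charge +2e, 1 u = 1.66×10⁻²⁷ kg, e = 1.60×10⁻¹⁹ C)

r ≈ 18.4 m

The selector passes v = E/B = 3.92×10^5/0.399 = 9.82×10^5 m/s.
In the deflection region, r = mv/(qB₂) = (3.95×10^-25)(9.82×10^5) / [(2×1.60×10^-19)(0.0660)] = 18.4 m.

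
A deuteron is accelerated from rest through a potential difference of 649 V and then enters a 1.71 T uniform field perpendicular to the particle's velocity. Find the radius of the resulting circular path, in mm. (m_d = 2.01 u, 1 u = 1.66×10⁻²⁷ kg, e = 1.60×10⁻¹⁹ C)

r ≈ 3.04 mm

The kinetic energy gained is K = qV = (1×1.60×10^-19)(649) = 1.04×10^-16 J.
v = √(2K/m) = 2.49×10^5 m/s.
r = mv/(qB) = (3.34×10^-27)(2.49×10^5) / [(1×1.60×10^-19)(1.71)] = 3.04×10^-3 m.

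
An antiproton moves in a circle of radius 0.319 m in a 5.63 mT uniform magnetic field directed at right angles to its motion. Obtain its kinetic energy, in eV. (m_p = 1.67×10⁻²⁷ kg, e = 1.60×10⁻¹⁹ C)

K ≈ 155 eV

v = qBr/m = (1×1.60×10^-19)(5.63×10^-3)(0.319) / (1.67×10^-27) = 1.72×10^5 m/s.
K = ½mv² = 0.5·(1.67×10^-27)·(1.72×10^5)² = 2.47×10^-17 J = 155 eV.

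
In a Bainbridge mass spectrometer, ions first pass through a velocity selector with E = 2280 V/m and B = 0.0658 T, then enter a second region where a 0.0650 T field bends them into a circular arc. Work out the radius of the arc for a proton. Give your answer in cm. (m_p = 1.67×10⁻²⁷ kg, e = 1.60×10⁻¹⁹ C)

r ≈ 0.556 cm

The selector passes v = E/B = 2280/0.0658 = 3.47×10^4 m/s.
In the deflection region, r = mv/(qB₂) = (1.67×10^-27)(3.47×10^4) / [(1×1.60×10^-19)(0.0650)] = 5.56×10^-3 m.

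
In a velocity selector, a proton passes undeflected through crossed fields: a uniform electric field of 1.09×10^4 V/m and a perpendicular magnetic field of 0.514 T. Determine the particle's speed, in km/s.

For zero net force, qE = qvB, so v = E/B.
v = (1.09×10^4) / (0.514) = 2.12×10^4 m/s.

v ≈ 21.2 km/s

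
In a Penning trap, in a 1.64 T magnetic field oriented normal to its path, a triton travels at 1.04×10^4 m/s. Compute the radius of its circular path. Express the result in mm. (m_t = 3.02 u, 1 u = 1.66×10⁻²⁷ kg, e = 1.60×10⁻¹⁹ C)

r ≈ 0.199 mm

The magnetic force provides the centripetal force: qvB = mv²/r, so r = mv/(qB).
r = (5.01×10^-27 kg)(1.04×10^4 m/s) / [(1×1.60×10^-19 C)(1.64 T)] = 1.99×10^-4 m.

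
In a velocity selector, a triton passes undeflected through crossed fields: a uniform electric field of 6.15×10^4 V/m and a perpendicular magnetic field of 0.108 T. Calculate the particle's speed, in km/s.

For zero net force, qE = qvB, so v = E/B.
v = (6.15×10^4) / (0.108) = 5.69×10^5 m/s.

v ≈ 569 km/s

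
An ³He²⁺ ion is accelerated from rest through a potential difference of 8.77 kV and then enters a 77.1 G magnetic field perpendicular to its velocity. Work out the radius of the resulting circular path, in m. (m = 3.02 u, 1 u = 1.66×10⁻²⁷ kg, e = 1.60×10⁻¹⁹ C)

The kinetic energy gained is K = qV = (2×1.60×10^-19)(8770) = 2.81×10^-15 J.
v = √(2K/m) = 1.06×10^6 m/s.
r = mv/(qB) = (5.01×10^-27)(1.06×10^6) / [(2×1.60×10^-19)(7.71×10^-3)] = 2.15 m.

r ≈ 2.15 m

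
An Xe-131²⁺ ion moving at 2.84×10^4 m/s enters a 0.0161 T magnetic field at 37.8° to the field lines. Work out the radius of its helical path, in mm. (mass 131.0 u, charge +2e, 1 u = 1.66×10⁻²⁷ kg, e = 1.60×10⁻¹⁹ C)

Only the perpendicular component v⊥ = v sin37.8° = 1.74×10^4 m/s is bent by the field.
r = m v⊥ /(qB) = (2.17×10^-25)(1.74×10^4) / [(2×1.60×10^-19)(0.0161)] = 0.735 m.

r ≈ 735 mm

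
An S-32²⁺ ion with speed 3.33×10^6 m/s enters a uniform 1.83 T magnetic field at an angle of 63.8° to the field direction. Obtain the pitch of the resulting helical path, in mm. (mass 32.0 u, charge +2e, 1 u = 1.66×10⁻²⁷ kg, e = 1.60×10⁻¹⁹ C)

The velocity component along B is v∥ = v cos63.8° = 1.47×10^6 m/s.
The cyclotron period T = 2πm/(qB) = 5.70×10^-7 s is set by m, q, B alone.
Pitch = v∥·T = (1.47×10^6)(5.70×10^-7) = 0.838 m.

pitch ≈ 838 mm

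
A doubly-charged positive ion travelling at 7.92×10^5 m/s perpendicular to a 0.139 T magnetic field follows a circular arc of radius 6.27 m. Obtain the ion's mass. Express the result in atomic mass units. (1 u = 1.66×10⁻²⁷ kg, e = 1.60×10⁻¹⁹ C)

qvB = mv²/r ⇒ m = qBr/v.
m = (2×1.60×10^-19)(0.139)(6.27) / (7.92×10^5) = 3.52×10^-25 kg = 212 u.

m ≈ 212 u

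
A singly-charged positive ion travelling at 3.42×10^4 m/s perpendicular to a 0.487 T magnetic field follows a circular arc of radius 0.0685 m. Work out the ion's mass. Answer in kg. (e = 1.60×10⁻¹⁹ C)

qvB = mv²/r ⇒ m = qBr/v.
m = (1×1.60×10^-19)(0.487)(0.0685) / (3.42×10^4) = 1.56×10^-25 kg.

m ≈ 1.56×10^-25 kg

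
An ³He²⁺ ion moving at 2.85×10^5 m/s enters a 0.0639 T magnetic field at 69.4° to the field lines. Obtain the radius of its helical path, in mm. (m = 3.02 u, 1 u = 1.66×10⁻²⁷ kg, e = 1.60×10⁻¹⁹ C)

Only the perpendicular component v⊥ = v sin69.4° = 2.67×10^5 m/s is bent by the field.
r = m v⊥ /(qB) = (5.01×10^-27)(2.67×10^5) / [(2×1.60×10^-19)(0.0639)] = 0.0654 m.

r ≈ 65.4 mm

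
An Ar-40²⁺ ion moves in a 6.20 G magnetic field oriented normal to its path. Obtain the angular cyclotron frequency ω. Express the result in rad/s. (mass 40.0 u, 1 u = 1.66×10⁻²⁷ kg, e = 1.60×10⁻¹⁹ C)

ω = qB/m = (2×1.60×10^-19)(6.20×10^-4) / (6.64×10^-26) = 2990 rad/s.

ω ≈ 2990 rad/s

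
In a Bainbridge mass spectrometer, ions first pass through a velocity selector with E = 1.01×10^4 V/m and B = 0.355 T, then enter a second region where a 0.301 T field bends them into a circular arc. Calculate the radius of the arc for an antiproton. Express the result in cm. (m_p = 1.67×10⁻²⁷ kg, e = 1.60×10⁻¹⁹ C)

r ≈ 0.0987 cm

The selector passes v = E/B = 1.01×10^4/0.355 = 2.85×10^4 m/s.
In the deflection region, r = mv/(qB₂) = (1.67×10^-27)(2.85×10^4) / [(1×1.60×10^-19)(0.301)] = 9.87×10^-4 m.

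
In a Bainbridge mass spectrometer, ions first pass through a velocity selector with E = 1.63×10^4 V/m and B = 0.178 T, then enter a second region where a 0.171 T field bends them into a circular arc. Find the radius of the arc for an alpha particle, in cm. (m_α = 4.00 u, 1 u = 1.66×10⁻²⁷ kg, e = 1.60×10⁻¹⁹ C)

The selector passes v = E/B = 1.63×10^4/0.178 = 9.16×10^4 m/s.
In the deflection region, r = mv/(qB₂) = (6.64×10^-27)(9.16×10^4) / [(2×1.60×10^-19)(0.171)] = 0.0111 m.

r ≈ 1.11 cm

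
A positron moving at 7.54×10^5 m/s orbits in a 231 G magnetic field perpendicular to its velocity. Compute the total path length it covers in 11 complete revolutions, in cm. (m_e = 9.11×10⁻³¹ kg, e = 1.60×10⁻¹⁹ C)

L ≈ 1.28 cm

r = mv/(qB) = 1.86×10^-4 m, so one revolution covers 2πr = 1.17×10^-3 m.
In 11 revolutions: L = 11·2πr = 0.0128 m.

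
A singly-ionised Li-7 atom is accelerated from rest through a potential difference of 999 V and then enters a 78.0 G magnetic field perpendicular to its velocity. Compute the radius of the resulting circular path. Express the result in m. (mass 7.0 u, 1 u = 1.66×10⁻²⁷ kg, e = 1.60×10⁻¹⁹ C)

r ≈ 1.54 m

The kinetic energy gained is K = qV = (1×1.60×10^-19)(999) = 1.60×10^-16 J.
v = √(2K/m) = 1.66×10^5 m/s.
r = mv/(qB) = (1.16×10^-26)(1.66×10^5) / [(1×1.60×10^-19)(7.80×10^-3)] = 1.54 m.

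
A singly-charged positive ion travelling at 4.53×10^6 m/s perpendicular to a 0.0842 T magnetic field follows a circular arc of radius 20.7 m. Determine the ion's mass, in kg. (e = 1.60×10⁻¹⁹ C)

qvB = mv²/r ⇒ m = qBr/v.
m = (1×1.60×10^-19)(0.0842)(20.7) / (4.53×10^6) = 6.16×10^-26 kg.

m ≈ 6.16×10^-26 kg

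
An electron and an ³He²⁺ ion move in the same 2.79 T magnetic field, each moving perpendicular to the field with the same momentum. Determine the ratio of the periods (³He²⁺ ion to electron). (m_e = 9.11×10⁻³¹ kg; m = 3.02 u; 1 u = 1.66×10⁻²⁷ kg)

T = 2πm/(qB) is independent of speed, so T₂/T₁ = (m₂/q₂)/(m₁/q₁).
T_{³He²⁺ ion}/T_{electron} = (5.01×10^-27/2e) / (9.11×10^-31/1e) = 2750.

ratio ≈ 2750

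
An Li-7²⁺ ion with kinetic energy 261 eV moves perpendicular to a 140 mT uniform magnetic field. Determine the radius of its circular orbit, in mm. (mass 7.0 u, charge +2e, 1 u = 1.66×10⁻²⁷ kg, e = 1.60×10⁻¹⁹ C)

r ≈ 22.0 mm

Convert the energy: K = 261 eV = 4.18×10^-17 J.
v = √(2K/m) = √(2·4.18×10^-17/1.16×10^-26) = 8.48×10^4 m/s.
r = mv/(qB) = (1.16×10^-26)(8.48×10^4) / [(2×1.60×10^-19)(0.140)] = 0.0220 m.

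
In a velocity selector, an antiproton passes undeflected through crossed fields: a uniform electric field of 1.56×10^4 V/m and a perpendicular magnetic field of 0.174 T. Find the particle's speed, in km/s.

v ≈ 89.7 km/s

For zero net force, qE = qvB, so v = E/B.
v = (1.56×10^4) / (0.174) = 8.97×10^4 m/s.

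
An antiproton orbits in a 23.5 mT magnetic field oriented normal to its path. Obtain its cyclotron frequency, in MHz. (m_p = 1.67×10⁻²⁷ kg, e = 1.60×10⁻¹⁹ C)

f ≈ 0.358 MHz

f = qB/(2πm) = (1×1.60×10^-19)(0.0235) / [2π(1.67×10^-27)] = 3.58×10^5 Hz.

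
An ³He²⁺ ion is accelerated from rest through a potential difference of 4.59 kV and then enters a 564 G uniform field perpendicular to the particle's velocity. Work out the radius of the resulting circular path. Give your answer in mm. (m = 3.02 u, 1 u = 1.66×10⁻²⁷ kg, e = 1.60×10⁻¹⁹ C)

r ≈ 213 mm

The kinetic energy gained is K = qV = (2×1.60×10^-19)(4590) = 1.47×10^-15 J.
v = √(2K/m) = 7.65×10^5 m/s.
r = mv/(qB) = (5.01×10^-27)(7.65×10^5) / [(2×1.60×10^-19)(0.0564)] = 0.213 m.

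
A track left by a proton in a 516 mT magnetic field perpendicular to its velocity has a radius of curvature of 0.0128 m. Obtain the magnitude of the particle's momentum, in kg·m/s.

Since qvB = mv²/r, the momentum p = mv = qBr.
p = (1×1.60×10^-19)(0.516)(0.0128) = 1.06×10^-21 kg·m/s.

p ≈ 1.06×10^-21 kg·m/s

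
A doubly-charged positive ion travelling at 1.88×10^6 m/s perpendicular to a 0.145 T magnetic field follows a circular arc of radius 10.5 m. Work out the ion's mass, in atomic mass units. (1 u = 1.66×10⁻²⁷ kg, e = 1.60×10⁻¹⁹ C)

qvB = mv²/r ⇒ m = qBr/v.
m = (2×1.60×10^-19)(0.145)(10.5) / (1.88×10^6) = 2.59×10^-25 kg = 156 u.

m ≈ 156 u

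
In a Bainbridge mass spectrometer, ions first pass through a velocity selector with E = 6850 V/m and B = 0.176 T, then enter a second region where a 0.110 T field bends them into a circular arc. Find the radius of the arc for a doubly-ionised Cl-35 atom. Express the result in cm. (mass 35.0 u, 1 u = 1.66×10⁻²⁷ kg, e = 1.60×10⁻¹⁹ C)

r ≈ 6.42 cm

The selector passes v = E/B = 6850/0.176 = 3.89×10^4 m/s.
In the deflection region, r = mv/(qB₂) = (5.81×10^-26)(3.89×10^4) / [(2×1.60×10^-19)(0.110)] = 0.0642 m.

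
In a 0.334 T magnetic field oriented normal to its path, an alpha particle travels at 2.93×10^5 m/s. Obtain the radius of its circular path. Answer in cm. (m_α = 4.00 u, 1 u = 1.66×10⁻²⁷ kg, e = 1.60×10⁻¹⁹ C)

r ≈ 1.82 cm

The magnetic force provides the centripetal force: qvB = mv²/r, so r = mv/(qB).
r = (6.64×10^-27 kg)(2.93×10^5 m/s) / [(2×1.60×10^-19 C)(0.334 T)] = 0.0182 m.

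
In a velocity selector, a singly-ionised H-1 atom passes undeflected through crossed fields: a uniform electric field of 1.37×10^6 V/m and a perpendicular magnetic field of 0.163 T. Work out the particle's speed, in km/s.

For zero net force, qE = qvB, so v = E/B.
v = (1.37×10^6) / (0.163) = 8.40×10^6 m/s.

v ≈ 8400 km/s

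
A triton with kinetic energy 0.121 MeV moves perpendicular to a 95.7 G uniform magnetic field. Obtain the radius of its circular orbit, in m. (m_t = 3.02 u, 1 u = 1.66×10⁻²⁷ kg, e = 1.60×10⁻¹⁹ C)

Convert the energy: K = 0.121 MeV = 1.94×10^-14 J.
v = √(2K/m) = √(2·1.94×10^-14/5.01×10^-27) = 2.78×10^6 m/s.
r = mv/(qB) = (5.01×10^-27)(2.78×10^6) / [(1×1.60×10^-19)(9.57×10^-3)] = 9.10 m.

r ≈ 9.10 m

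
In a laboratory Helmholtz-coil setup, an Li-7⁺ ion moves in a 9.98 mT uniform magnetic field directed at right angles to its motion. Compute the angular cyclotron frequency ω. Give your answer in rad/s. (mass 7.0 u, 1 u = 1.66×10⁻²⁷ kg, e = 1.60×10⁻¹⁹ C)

ω = qB/m = (1×1.60×10^-19)(9.98×10^-3) / (1.16×10^-26) = 1.37×10^5 rad/s.

ω ≈ 1.37×10^5 rad/s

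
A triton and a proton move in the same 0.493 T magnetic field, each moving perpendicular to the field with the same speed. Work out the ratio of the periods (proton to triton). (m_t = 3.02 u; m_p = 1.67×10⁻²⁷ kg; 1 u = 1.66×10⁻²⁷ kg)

T = 2πm/(qB) is independent of speed, so T₂/T₁ = (m₂/q₂)/(m₁/q₁).
T_{proton}/T_{triton} = (1.67×10^-27/1e) / (5.01×10^-27/1e) = 0.333.

ratio ≈ 0.333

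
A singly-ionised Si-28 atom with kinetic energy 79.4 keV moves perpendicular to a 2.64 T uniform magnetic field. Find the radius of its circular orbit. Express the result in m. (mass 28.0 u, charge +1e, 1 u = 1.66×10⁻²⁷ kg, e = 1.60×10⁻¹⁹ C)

Convert the energy: K = 79.4 keV = 1.27×10^-14 J.
v = √(2K/m) = √(2·1.27×10^-14/4.65×10^-26) = 7.39×10^5 m/s.
r = mv/(qB) = (4.65×10^-26)(7.39×10^5) / [(1×1.60×10^-19)(2.64)] = 0.0814 m.

r ≈ 0.0814 m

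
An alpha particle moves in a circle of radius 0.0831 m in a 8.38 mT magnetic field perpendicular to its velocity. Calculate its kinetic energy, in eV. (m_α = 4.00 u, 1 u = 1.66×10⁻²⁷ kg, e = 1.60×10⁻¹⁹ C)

v = qBr/m = (2×1.60×10^-19)(8.38×10^-3)(0.0831) / (6.64×10^-27) = 3.36×10^4 m/s.
K = ½mv² = 0.5·(6.64×10^-27)·(3.36×10^4)² = 3.74×10^-18 J = 23.4 eV.

K ≈ 23.4 eV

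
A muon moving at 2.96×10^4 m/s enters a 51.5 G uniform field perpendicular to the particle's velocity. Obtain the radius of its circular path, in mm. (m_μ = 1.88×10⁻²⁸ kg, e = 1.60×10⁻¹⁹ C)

r ≈ 6.75 mm

The magnetic force provides the centripetal force: qvB = mv²/r, so r = mv/(qB).
r = (1.88×10^-28 kg)(2.96×10^4 m/s) / [(1×1.60×10^-19 C)(5.15×10^-3 T)] = 6.75×10^-3 m.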